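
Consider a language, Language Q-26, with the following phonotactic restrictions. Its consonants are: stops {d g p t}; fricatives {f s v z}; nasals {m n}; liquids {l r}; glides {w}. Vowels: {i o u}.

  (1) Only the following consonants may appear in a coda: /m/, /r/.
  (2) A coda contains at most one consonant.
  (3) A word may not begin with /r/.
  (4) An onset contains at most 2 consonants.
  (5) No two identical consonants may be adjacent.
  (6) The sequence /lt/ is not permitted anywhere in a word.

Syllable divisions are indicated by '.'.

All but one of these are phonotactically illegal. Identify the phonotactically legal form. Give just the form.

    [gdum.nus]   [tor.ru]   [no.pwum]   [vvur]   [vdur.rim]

[gdum.nus] — violates constraint 1: syllable 2 coda contains /s/, which is not a licensed coda consonant → phonotactically illegal
[tor.ru] — violates constraint 5: adjacent identical consonants /rr/ → phonotactically illegal
[no.pwum] — σ1 onset /n/, coda /∅/ ok; σ2 onset /pw/ (2C), coda /m/ ok → phonotactically legal
[vvur] — violates constraint 5: adjacent identical consonants /vv/ → phonotactically illegal
[vdur.rim] — violates constraint 5: adjacent identical consonants /rr/ → phonotactically illegal

[no.pwum]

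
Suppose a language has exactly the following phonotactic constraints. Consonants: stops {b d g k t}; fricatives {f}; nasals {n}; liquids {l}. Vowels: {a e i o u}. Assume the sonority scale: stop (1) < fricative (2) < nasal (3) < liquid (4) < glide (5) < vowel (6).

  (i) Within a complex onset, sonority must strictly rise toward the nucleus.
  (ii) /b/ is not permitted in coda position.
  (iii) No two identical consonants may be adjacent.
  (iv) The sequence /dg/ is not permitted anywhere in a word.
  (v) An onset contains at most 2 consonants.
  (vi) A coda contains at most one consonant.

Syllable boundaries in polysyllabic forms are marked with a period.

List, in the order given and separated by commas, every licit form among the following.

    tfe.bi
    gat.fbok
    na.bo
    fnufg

tfe.bi, na.bo

tfe.bi — σ1 onset /tf/ (1→2 rises), coda /∅/ ok; σ2 onset /b/, coda /∅/ ok → licit
gat.fbok — violates constraint (i): syllable 2 onset /fb/: /f/ (fricative, 2) → /b/ (stop, 1) does not rise → illicit
na.bo — σ1 onset /n/, coda /∅/ ok; σ2 onset /b/, coda /∅/ ok → licit
fnufg — violates constraint (vi): syllable 1 coda /fg/ has 2 consonants (> 1) → illicit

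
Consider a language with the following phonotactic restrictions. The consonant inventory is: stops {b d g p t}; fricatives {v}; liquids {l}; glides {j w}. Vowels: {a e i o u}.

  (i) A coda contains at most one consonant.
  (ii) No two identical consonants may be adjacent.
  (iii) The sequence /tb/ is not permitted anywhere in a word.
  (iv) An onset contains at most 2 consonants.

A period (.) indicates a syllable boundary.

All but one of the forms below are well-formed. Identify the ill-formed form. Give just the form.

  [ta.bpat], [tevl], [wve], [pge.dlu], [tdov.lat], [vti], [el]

[tevl]

[ta.bpat] — σ1 onset /t/, coda /∅/ ok; σ2 onset /bp/ (2C), coda /t/ ok → well-formed
[tevl] — violates constraint (i): syllable 1 coda /vl/ has 2 consonants (> 1) → ill-formed
[wve] — σ1 onset /wv/ (2C), coda /∅/ ok → well-formed
[pge.dlu] — σ1 onset /pg/ (2C), coda /∅/ ok; σ2 onset /dl/ (2C), coda /∅/ ok → well-formed
[tdov.lat] — σ1 onset /td/ (2C), coda /v/ ok; σ2 onset /l/, coda /t/ ok → well-formed
[vti] — σ1 onset /vt/ (2C), coda /∅/ ok → well-formed
[el] — σ1 onset /∅/, coda /l/ ok → well-formed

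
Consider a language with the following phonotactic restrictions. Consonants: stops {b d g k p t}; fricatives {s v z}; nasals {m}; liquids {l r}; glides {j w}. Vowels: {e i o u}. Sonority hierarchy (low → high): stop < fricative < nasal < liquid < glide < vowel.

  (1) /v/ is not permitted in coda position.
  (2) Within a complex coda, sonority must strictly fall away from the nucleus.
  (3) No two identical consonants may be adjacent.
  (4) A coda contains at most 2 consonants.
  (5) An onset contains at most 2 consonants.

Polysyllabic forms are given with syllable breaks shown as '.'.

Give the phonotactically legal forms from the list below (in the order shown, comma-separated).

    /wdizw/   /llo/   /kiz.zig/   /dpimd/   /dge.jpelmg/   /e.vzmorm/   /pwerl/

/dpimd/

/wdizw/ — violates constraint 2: syllable 1 coda /zw/: /z/ (fricative, 2) → /w/ (glide, 5) does not fall → phonotactically illegal
/llo/ — violates constraint 3: adjacent identical consonants /ll/ → phonotactically illegal
/kiz.zig/ — violates constraint 3: adjacent identical consonants /zz/ → phonotactically illegal
/dpimd/ — σ1 onset /dp/ (2C), coda /md/ (3→1 falls) ok → phonotactically legal
/dge.jpelmg/ — violates constraint 4: syllable 2 coda /lmg/ has 3 consonants (> 2) → phonotactically illegal
/e.vzmorm/ — violates constraint 5: syllable 2 onset /vzm/ has 3 consonants (> 2) → phonotactically illegal
/pwerl/ — violates constraint 2: syllable 1 coda /rl/: /r/ (liquid, 4) → /l/ (liquid, 4) does not fall → phonotactically illegal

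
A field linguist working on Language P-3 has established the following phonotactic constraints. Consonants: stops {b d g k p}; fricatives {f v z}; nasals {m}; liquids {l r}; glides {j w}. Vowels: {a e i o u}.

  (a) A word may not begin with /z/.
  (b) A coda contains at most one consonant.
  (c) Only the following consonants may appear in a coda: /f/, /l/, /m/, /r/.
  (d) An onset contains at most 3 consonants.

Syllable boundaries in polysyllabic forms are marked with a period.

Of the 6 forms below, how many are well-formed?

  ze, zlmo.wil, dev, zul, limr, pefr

0

ze — violates constraint (a): word begins with /z/ → ill-formed
zlmo.wil — violates constraint (a): word begins with /z/ → ill-formed
dev — violates constraint (c): syllable 1 coda contains /v/, which is not a licensed coda consonant → ill-formed
zul — violates constraint (a): word begins with /z/ → ill-formed
limr — violates constraint (b): syllable 1 coda /mr/ has 2 consonants (> 1) → ill-formed
pefr — violates constraint (b): syllable 1 coda /fr/ has 2 consonants (> 1) → ill-formed
No form is well-formed → 0.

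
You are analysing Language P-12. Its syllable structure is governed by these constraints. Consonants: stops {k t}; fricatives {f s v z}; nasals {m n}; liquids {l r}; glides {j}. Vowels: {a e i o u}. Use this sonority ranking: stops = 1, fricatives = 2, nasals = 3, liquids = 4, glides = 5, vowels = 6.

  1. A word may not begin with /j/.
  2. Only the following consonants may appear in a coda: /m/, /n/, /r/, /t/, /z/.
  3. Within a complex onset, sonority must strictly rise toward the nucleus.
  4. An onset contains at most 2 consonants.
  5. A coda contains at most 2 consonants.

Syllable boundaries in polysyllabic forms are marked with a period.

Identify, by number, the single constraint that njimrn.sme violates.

njimrn.sme: syllable 1 coda /mrn/ has 3 consonants (> 2).
This is a violation of constraint 5: "A coda contains at most 2 consonants."
The remaining constraints (1, 2, 3, 4) are satisfied.

5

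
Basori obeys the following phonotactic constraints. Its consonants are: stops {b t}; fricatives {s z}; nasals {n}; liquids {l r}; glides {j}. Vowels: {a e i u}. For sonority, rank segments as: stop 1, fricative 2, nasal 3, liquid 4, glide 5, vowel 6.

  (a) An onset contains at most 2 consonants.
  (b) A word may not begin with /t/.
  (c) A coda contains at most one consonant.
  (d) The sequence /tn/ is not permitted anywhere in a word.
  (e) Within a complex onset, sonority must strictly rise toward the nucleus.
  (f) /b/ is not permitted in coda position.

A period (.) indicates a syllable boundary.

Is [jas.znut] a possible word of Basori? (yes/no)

[jas.znut] — σ1 onset /j/, coda /s/ ok; σ2 onset /zn/ (2→3 rises), coda /t/ ok → well-formed

yes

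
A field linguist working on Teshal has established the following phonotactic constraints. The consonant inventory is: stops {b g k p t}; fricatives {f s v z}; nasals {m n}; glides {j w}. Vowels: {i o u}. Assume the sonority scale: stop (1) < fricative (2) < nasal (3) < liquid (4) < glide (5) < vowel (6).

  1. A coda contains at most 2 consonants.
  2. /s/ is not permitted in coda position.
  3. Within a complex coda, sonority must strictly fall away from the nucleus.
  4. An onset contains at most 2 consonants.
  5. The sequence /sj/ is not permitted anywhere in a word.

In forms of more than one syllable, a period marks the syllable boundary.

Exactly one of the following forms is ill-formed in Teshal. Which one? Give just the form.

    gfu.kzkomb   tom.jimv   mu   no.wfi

gfu.kzkomb

gfu.kzkomb — violates constraint 4: syllable 2 onset /kzk/ has 3 consonants (> 2) → ill-formed
tom.jimv — σ1 onset /t/, coda /m/ ok; σ2 onset /j/, coda /mv/ (3→2 falls) ok → well-formed
mu — σ1 onset /m/, coda /∅/ ok → well-formed
no.wfi — σ1 onset /n/, coda /∅/ ok; σ2 onset /wf/ (2C), coda /∅/ ok → well-formed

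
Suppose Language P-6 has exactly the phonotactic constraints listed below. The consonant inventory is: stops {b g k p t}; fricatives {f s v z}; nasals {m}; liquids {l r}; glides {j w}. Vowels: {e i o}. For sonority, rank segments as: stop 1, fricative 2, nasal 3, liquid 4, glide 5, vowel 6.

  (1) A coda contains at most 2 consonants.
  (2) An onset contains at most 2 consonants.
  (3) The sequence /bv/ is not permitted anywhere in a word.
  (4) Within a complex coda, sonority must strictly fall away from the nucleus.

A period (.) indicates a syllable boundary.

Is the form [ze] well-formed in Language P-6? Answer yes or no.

yes

[ze] — σ1 onset /z/, coda /∅/ ok → well-formed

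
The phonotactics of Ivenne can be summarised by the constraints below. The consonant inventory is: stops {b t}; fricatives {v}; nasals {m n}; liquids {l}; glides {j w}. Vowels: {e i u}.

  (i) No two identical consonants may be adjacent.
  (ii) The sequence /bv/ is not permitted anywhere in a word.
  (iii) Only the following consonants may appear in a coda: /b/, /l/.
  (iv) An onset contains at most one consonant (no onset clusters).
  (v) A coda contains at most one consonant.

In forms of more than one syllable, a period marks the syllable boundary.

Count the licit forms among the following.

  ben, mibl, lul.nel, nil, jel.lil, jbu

ben — violates constraint (iii): syllable 1 coda contains /n/, which is not a licensed coda consonant → illicit
mibl — violates constraint (v): syllable 1 coda /bl/ has 2 consonants (> 1) → illicit
lul.nel — σ1 onset /l/, coda /l/ ok; σ2 onset /n/, coda /l/ ok → licit
nil — σ1 onset /n/, coda /l/ ok → licit
jel.lil — violates constraint (i): adjacent identical consonants /ll/ → illicit
jbu — violates constraint (iv): syllable 1 onset /jb/ has 2 consonants (> 1) → illicit
Licit: lul.nel, nil → 2.

2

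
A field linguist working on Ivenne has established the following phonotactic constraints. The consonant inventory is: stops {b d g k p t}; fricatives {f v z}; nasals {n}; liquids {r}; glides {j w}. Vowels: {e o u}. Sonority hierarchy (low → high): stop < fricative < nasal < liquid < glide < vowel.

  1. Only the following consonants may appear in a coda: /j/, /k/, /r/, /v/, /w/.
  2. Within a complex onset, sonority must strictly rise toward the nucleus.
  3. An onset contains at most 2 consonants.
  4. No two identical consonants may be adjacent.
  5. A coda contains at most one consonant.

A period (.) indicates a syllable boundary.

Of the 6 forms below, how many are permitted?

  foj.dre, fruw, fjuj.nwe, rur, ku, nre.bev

foj.dre — σ1 onset /f/, coda /j/ ok; σ2 onset /dr/ (1→4 rises), coda /∅/ ok → permitted
fruw — σ1 onset /fr/ (2→4 rises), coda /w/ ok → permitted
fjuj.nwe — σ1 onset /fj/ (2→5 rises), coda /j/ ok; σ2 onset /nw/ (3→5 rises), coda /∅/ ok → permitted
rur — σ1 onset /r/, coda /r/ ok → permitted
ku — σ1 onset /k/, coda /∅/ ok → permitted
nre.bev — σ1 onset /nr/ (3→4 rises), coda /∅/ ok; σ2 onset /b/, coda /v/ ok → permitted
Permitted: foj.dre, fruw, fjuj.nwe, rur, ku, nre.bev → 6.

6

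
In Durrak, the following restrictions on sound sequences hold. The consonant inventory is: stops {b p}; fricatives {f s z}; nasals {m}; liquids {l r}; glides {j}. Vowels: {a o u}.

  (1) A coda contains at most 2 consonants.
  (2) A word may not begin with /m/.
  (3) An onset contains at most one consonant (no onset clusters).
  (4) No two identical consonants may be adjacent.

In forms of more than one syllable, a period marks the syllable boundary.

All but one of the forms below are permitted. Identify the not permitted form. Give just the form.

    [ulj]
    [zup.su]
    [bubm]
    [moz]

[moz]

[ulj] — σ1 onset /∅/, coda /lj/ (2C) ok → permitted
[zup.su] — σ1 onset /z/, coda /p/ ok; σ2 onset /s/, coda /∅/ ok → permitted
[bubm] — σ1 onset /b/, coda /bm/ (2C) ok → permitted
[moz] — violates constraint 2: word begins with /m/ → not permitted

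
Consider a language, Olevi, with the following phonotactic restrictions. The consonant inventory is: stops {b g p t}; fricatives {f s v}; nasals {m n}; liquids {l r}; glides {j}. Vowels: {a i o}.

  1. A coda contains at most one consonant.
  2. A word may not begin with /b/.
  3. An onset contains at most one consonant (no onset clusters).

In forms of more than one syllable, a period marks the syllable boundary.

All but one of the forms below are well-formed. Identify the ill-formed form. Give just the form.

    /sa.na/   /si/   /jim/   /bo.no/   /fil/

/sa.na/ — σ1 onset /s/, coda /∅/ ok; σ2 onset /n/, coda /∅/ ok → well-formed
/si/ — σ1 onset /s/, coda /∅/ ok → well-formed
/jim/ — σ1 onset /j/, coda /m/ ok → well-formed
/bo.no/ — violates constraint 2: word begins with /b/ → ill-formed
/fil/ — σ1 onset /f/, coda /l/ ok → well-formed

/bo.no/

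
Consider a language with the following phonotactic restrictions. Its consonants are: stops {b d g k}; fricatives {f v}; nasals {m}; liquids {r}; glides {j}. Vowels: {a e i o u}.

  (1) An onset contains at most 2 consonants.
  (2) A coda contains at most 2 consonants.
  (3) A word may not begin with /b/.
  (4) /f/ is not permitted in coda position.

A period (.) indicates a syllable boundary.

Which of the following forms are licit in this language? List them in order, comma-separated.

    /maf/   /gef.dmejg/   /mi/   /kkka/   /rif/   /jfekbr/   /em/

/mi/, /em/

/maf/ — violates constraint 4: syllable 1 coda contains /f/ → illicit
/gef.dmejg/ — violates constraint 4: syllable 1 coda contains /f/ → illicit
/mi/ — σ1 onset /m/, coda /∅/ ok → licit
/kkka/ — violates constraint 1: syllable 1 onset /kkk/ has 3 consonants (> 2) → illicit
/rif/ — violates constraint 4: syllable 1 coda contains /f/ → illicit
/jfekbr/ — violates constraint 2: syllable 1 coda /kbr/ has 3 consonants (> 2) → illicit
/em/ — σ1 onset /∅/, coda /m/ ok → licit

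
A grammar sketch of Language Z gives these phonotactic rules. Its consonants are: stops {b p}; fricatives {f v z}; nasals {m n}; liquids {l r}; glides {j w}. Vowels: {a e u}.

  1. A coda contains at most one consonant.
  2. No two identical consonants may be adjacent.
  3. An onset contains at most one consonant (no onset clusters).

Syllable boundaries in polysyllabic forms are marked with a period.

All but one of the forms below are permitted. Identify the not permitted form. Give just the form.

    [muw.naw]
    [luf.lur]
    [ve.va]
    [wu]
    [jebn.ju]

[muw.naw] — σ1 onset /m/, coda /w/ ok; σ2 onset /n/, coda /w/ ok → permitted
[luf.lur] — σ1 onset /l/, coda /f/ ok; σ2 onset /l/, coda /r/ ok → permitted
[ve.va] — σ1 onset /v/, coda /∅/ ok; σ2 onset /v/, coda /∅/ ok → permitted
[wu] — σ1 onset /w/, coda /∅/ ok → permitted
[jebn.ju] — violates constraint 1: syllable 1 coda /bn/ has 2 consonants (> 1) → not permitted

[jebn.ju]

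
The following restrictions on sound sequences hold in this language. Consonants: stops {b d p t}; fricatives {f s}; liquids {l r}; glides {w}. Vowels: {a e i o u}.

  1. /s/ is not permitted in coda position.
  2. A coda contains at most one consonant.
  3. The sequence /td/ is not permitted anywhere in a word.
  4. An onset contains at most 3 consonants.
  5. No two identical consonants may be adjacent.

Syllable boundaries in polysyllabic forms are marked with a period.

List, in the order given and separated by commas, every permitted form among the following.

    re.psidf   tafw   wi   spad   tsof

re.psidf — violates constraint 2: syllable 2 coda /df/ has 2 consonants (> 1) → not permitted
tafw — violates constraint 2: syllable 1 coda /fw/ has 2 consonants (> 1) → not permitted
wi — σ1 onset /w/, coda /∅/ ok → permitted
spad — σ1 onset /sp/ (2C), coda /d/ ok → permitted
tsof — σ1 onset /ts/ (2C), coda /f/ ok → permitted

wi, spad, tsof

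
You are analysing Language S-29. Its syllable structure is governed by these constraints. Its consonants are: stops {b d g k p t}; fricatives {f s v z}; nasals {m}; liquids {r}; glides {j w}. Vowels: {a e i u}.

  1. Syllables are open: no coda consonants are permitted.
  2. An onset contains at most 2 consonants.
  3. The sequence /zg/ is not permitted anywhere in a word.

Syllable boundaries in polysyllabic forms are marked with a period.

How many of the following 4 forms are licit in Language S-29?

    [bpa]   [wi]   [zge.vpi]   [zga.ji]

2

[bpa] — σ1 onset /bp/ (2C), coda /∅/ ok → licit
[wi] — σ1 onset /w/, coda /∅/ ok → licit
[zge.vpi] — violates constraint 3: contains banned sequence /zg/ → illicit
[zga.ji] — violates constraint 3: contains banned sequence /zg/ → illicit
Licit: [bpa], [wi] → 2.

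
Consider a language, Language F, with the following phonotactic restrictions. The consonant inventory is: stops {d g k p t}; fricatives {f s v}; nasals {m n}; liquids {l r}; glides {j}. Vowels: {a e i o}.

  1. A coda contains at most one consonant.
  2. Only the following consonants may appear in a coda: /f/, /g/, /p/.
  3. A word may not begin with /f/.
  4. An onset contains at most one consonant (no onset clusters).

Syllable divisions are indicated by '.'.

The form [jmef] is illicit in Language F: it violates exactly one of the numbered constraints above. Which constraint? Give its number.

4

[jmef]: syllable 1 onset /jm/ has 2 consonants (> 1).
This is a violation of constraint 4: "An onset contains at most one consonant (no onset clusters)."
The remaining constraints (1, 2, 3) are satisfied.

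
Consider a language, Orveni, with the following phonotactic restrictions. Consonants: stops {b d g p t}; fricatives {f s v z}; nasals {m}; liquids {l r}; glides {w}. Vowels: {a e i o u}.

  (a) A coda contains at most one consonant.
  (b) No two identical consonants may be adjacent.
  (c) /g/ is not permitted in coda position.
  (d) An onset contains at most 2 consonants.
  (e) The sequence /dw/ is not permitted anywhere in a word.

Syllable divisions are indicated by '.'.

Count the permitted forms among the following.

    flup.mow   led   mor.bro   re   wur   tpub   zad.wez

6

flup.mow — σ1 onset /fl/ (2C), coda /p/ ok; σ2 onset /m/, coda /w/ ok → permitted
led — σ1 onset /l/, coda /d/ ok → permitted
mor.bro — σ1 onset /m/, coda /r/ ok; σ2 onset /br/ (2C), coda /∅/ ok → permitted
re — σ1 onset /r/, coda /∅/ ok → permitted
wur — σ1 onset /w/, coda /r/ ok → permitted
tpub — σ1 onset /tp/ (2C), coda /b/ ok → permitted
zad.wez — violates constraint (e): contains banned sequence /dw/ → not permitted
Permitted: flup.mow, led, mor.bro, re, wur, tpub → 6.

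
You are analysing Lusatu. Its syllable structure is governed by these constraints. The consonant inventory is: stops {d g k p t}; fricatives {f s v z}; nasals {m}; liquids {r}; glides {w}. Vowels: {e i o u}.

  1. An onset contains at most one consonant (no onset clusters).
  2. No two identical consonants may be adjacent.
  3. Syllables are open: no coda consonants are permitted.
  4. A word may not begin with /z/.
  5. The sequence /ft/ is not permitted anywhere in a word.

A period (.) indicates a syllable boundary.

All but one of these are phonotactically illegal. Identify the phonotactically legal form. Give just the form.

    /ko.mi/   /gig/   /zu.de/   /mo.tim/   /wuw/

/ko.mi/

/ko.mi/ — σ1 onset /k/, coda /∅/ ok; σ2 onset /m/, coda /∅/ ok → phonotactically legal
/gig/ — violates constraint 3: syllable 1 coda /g/ has 1 consonant (> 0) → phonotactically illegal
/zu.de/ — violates constraint 4: word begins with /z/ → phonotactically illegal
/mo.tim/ — violates constraint 3: syllable 2 coda /m/ has 1 consonant (> 0) → phonotactically illegal
/wuw/ — violates constraint 3: syllable 1 coda /w/ has 1 consonant (> 0) → phonotactically illegal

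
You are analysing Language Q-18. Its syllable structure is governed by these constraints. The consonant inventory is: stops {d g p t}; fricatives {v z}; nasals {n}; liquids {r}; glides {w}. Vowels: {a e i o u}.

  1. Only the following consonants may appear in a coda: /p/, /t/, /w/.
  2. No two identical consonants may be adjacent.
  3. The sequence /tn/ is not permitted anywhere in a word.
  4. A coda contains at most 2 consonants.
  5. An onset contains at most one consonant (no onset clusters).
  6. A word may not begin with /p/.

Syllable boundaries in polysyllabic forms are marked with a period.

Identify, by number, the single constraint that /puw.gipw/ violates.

6

/puw.gipw/: word begins with /p/.
This is a violation of constraint 6: "A word may not begin with /p/."
The remaining constraints (1, 2, 3, 4, 5) are satisfied.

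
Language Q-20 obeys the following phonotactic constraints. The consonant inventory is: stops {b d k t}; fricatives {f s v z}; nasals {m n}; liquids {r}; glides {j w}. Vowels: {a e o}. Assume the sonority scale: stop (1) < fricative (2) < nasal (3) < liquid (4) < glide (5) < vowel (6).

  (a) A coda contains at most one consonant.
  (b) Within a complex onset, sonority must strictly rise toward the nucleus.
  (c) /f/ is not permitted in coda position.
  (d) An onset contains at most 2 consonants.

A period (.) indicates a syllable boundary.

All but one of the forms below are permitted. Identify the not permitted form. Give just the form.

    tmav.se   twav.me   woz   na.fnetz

na.fnetz

tmav.se — σ1 onset /tm/ (1→3 rises), coda /v/ ok; σ2 onset /s/, coda /∅/ ok → permitted
twav.me — σ1 onset /tw/ (1→5 rises), coda /v/ ok; σ2 onset /m/, coda /∅/ ok → permitted
woz — σ1 onset /w/, coda /z/ ok → permitted
na.fnetz — violates constraint (a): syllable 2 coda /tz/ has 2 consonants (> 1) → not permitted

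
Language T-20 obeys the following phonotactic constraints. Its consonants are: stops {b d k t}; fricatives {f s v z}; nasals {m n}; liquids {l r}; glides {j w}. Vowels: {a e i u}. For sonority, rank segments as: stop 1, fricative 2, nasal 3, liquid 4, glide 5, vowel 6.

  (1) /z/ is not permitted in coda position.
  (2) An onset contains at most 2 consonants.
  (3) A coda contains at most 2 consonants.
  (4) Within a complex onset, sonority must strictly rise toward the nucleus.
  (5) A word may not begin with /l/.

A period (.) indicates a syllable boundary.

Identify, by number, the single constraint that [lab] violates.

[lab]: word begins with /l/.
This is a violation of constraint 5: "A word may not begin with /l/."
The remaining constraints (1, 2, 3, 4) are satisfied.

5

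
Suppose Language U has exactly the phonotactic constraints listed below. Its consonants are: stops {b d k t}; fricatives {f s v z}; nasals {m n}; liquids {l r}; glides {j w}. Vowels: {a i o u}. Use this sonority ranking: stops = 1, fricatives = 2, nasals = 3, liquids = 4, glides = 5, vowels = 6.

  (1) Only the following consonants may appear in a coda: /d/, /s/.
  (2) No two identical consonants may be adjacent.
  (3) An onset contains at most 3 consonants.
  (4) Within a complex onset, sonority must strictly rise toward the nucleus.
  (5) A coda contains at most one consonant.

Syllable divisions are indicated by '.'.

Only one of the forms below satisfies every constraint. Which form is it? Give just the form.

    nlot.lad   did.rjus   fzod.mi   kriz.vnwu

did.rjus

nlot.lad — violates constraint 1: syllable 1 coda contains /t/, which is not a licensed coda consonant → illicit
did.rjus — σ1 onset /d/, coda /d/ ok; σ2 onset /rj/ (4→5 rises), coda /s/ ok → licit
fzod.mi — violates constraint 4: syllable 1 onset /fz/: /f/ (fricative, 2) → /z/ (fricative, 2) does not rise → illicit
kriz.vnwu — violates constraint 1: syllable 1 coda contains /z/, which is not a licensed coda consonant → illicit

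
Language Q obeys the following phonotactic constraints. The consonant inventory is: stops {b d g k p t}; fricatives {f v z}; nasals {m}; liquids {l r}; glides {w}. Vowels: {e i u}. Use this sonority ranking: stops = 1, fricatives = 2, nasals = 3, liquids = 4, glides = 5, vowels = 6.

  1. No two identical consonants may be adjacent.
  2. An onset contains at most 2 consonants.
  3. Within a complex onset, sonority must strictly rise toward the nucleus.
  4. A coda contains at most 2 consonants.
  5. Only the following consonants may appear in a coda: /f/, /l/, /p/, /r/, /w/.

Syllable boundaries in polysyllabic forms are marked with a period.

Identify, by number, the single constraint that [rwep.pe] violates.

1

[rwep.pe]: adjacent identical consonants /pp/.
This is a violation of constraint 1: "No two identical consonants may be adjacent."
The remaining constraints (2, 3, 4, 5) are satisfied.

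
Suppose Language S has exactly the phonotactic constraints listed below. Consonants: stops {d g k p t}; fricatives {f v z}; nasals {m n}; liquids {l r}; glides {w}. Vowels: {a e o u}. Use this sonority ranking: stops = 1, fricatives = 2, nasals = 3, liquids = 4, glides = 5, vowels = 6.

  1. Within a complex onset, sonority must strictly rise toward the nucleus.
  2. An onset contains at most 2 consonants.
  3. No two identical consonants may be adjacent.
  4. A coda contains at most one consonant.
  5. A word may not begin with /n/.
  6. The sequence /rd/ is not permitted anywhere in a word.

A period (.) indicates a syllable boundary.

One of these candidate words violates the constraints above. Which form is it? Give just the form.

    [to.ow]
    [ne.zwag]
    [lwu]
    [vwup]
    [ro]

[to.ow] — σ1 onset /t/, coda /∅/ ok; σ2 onset /∅/, coda /w/ ok → phonotactically legal
[ne.zwag] — violates constraint 5: word begins with /n/ → phonotactically illegal
[lwu] — σ1 onset /lw/ (4→5 rises), coda /∅/ ok → phonotactically legal
[vwup] — σ1 onset /vw/ (2→5 rises), coda /p/ ok → phonotactically legal
[ro] — σ1 onset /r/, coda /∅/ ok → phonotactically legal

[ne.zwag]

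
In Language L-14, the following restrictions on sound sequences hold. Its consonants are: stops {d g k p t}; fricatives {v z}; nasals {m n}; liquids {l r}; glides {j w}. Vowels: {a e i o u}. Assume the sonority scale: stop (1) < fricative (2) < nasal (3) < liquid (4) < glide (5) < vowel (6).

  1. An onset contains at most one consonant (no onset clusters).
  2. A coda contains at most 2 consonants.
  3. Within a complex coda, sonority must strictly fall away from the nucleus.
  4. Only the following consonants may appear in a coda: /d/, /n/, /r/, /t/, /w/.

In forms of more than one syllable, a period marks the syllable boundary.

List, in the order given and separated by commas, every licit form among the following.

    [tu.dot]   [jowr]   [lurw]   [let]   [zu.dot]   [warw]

[tu.dot], [jowr], [let], [zu.dot]

[tu.dot] — σ1 onset /t/, coda /∅/ ok; σ2 onset /d/, coda /t/ ok → licit
[jowr] — σ1 onset /j/, coda /wr/ (5→4 falls) ok → licit
[lurw] — violates constraint 3: syllable 1 coda /rw/: /r/ (liquid, 4) → /w/ (glide, 5) does not fall → illicit
[let] — σ1 onset /l/, coda /t/ ok → licit
[zu.dot] — σ1 onset /z/, coda /∅/ ok; σ2 onset /d/, coda /t/ ok → licit
[warw] — violates constraint 3: syllable 1 coda /rw/: /r/ (liquid, 4) → /w/ (glide, 5) does not fall → illicit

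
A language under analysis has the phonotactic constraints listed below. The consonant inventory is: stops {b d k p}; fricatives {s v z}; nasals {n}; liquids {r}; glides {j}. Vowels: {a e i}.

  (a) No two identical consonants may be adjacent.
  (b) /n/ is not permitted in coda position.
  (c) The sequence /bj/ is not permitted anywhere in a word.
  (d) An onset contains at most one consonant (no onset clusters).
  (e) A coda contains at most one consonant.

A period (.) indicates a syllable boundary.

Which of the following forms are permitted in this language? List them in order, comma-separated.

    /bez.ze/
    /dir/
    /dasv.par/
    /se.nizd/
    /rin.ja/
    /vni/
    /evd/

/dir/

/bez.ze/ — violates constraint (a): adjacent identical consonants /zz/ → not permitted
/dir/ — σ1 onset /d/, coda /r/ ok → permitted
/dasv.par/ — violates constraint (e): syllable 1 coda /sv/ has 2 consonants (> 1) → not permitted
/se.nizd/ — violates constraint (e): syllable 2 coda /zd/ has 2 consonants (> 1) → not permitted
/rin.ja/ — violates constraint (b): syllable 1 coda contains /n/ → not permitted
/vni/ — violates constraint (d): syllable 1 onset /vn/ has 2 consonants (> 1) → not permitted
/evd/ — violates constraint (e): syllable 1 coda /vd/ has 2 consonants (> 1) → not permitted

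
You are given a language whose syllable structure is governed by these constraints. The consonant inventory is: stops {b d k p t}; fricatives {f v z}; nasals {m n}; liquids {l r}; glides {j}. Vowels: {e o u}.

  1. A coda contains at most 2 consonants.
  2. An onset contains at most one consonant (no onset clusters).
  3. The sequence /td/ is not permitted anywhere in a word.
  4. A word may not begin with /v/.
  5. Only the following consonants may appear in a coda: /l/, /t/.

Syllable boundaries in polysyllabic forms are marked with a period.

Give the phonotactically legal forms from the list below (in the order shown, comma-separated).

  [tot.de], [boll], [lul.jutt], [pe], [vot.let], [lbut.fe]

[boll], [lul.jutt], [pe]

[tot.de] — violates constraint 3: contains banned sequence /td/ → phonotactically illegal
[boll] — σ1 onset /b/, coda /ll/ (2C) ok → phonotactically legal
[lul.jutt] — σ1 onset /l/, coda /l/ ok; σ2 onset /j/, coda /tt/ (2C) ok → phonotactically legal
[pe] — σ1 onset /p/, coda /∅/ ok → phonotactically legal
[vot.let] — violates constraint 4: word begins with /v/ → phonotactically illegal
[lbut.fe] — violates constraint 2: syllable 1 onset /lb/ has 2 consonants (> 1) → phonotactically illegal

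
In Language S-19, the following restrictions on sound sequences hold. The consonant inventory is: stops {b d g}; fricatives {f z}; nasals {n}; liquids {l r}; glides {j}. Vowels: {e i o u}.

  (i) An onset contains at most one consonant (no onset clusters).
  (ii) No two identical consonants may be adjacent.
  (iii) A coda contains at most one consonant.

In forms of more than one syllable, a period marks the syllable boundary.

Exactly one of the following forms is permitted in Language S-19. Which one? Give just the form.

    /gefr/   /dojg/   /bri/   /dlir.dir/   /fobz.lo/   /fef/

/gefr/ — violates constraint (iii): syllable 1 coda /fr/ has 2 consonants (> 1) → not permitted
/dojg/ — violates constraint (iii): syllable 1 coda /jg/ has 2 consonants (> 1) → not permitted
/bri/ — violates constraint (i): syllable 1 onset /br/ has 2 consonants (> 1) → not permitted
/dlir.dir/ — violates constraint (i): syllable 1 onset /dl/ has 2 consonants (> 1) → not permitted
/fobz.lo/ — violates constraint (iii): syllable 1 coda /bz/ has 2 consonants (> 1) → not permitted
/fef/ — σ1 onset /f/, coda /f/ ok → permitted

/fef/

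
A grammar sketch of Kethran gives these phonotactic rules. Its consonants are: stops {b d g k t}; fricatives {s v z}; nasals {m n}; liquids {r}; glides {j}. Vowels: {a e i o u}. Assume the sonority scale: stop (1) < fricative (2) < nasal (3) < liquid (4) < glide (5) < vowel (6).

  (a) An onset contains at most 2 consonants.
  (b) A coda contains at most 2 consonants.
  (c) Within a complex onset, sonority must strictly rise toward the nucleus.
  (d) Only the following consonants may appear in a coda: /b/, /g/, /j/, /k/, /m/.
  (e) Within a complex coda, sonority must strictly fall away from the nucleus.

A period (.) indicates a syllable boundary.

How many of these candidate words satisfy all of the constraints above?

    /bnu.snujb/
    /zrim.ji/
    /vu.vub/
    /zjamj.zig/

/bnu.snujb/ — σ1 onset /bn/ (1→3 rises), coda /∅/ ok; σ2 onset /sn/ (2→3 rises), coda /jb/ (5→1 falls) ok → licit
/zrim.ji/ — σ1 onset /zr/ (2→4 rises), coda /m/ ok; σ2 onset /j/, coda /∅/ ok → licit
/vu.vub/ — σ1 onset /v/, coda /∅/ ok; σ2 onset /v/, coda /b/ ok → licit
/zjamj.zig/ — violates constraint (e): syllable 1 coda /mj/: /m/ (nasal, 3) → /j/ (glide, 5) does not fall → illicit
Licit: /bnu.snujb/, /zrim.ji/, /vu.vub/ → 3.

3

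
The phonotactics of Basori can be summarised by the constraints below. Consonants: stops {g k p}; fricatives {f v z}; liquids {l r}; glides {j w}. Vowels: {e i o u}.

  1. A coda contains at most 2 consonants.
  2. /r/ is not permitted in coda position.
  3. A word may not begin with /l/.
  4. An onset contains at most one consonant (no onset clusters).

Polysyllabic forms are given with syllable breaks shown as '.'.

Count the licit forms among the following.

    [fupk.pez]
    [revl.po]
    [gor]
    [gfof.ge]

[fupk.pez] — σ1 onset /f/, coda /pk/ (2C) ok; σ2 onset /p/, coda /z/ ok → licit
[revl.po] — σ1 onset /r/, coda /vl/ (2C) ok; σ2 onset /p/, coda /∅/ ok → licit
[gor] — violates constraint 2: syllable 1 coda contains /r/ → illicit
[gfof.ge] — violates constraint 4: syllable 1 onset /gf/ has 2 consonants (> 1) → illicit
Licit: [fupk.pez], [revl.po] → 2.

2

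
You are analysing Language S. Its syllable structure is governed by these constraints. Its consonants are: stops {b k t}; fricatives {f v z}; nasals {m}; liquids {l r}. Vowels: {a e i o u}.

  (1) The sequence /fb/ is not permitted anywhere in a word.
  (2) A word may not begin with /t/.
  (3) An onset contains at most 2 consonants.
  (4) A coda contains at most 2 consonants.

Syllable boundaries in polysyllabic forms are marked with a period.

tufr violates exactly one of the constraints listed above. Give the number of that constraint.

2

tufr: word begins with /t/.
This is a violation of constraint 2: "A word may not begin with /t/."
The remaining constraints (1, 3, 4) are satisfied.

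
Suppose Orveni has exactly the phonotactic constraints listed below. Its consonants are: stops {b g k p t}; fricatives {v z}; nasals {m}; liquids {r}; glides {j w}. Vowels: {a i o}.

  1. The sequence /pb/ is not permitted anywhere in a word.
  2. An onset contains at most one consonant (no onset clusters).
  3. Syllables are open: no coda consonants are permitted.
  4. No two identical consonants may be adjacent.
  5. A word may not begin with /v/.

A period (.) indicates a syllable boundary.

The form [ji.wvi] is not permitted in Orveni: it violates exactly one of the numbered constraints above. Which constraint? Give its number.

2

[ji.wvi]: syllable 2 onset /wv/ has 2 consonants (> 1).
This is a violation of constraint 2: "An onset contains at most one consonant (no onset clusters)."
The remaining constraints (1, 3, 4, 5) are satisfied.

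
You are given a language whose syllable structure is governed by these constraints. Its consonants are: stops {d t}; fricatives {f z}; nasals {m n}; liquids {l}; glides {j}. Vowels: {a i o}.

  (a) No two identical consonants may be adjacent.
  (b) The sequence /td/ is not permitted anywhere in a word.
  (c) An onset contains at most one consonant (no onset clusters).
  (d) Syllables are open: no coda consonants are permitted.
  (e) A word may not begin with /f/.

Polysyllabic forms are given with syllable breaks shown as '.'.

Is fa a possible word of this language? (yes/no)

fa — violates constraint (e): word begins with /f/ → ill-formed

no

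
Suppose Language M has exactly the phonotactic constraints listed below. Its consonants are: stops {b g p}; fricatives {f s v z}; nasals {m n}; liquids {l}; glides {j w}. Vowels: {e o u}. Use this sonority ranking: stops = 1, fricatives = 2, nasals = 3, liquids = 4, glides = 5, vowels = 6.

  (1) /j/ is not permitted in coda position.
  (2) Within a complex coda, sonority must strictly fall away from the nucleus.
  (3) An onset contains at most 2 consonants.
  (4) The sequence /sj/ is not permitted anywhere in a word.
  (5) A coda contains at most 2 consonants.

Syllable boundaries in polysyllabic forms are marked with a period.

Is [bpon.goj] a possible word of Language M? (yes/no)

[bpon.goj] — violates constraint 1: syllable 2 coda contains /j/ → not permitted

no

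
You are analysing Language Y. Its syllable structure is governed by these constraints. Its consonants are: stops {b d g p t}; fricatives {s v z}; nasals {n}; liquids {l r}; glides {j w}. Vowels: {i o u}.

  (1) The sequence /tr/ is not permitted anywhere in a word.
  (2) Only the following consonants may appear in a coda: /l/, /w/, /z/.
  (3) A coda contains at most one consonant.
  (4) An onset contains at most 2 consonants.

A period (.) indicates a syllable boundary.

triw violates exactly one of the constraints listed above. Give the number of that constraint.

triw: contains banned sequence /tr/.
This is a violation of constraint 1: "The sequence /tr/ is not permitted anywhere in a word."
The remaining constraints (2, 3, 4) are satisfied.

1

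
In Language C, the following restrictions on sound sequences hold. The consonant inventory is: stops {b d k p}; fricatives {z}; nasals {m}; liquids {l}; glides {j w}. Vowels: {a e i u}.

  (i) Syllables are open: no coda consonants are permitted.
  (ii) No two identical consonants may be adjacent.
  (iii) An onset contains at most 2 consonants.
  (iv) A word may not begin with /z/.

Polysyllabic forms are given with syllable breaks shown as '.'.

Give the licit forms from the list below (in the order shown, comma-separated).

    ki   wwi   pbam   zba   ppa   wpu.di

ki — σ1 onset /k/, coda /∅/ ok → licit
wwi — violates constraint (ii): adjacent identical consonants /ww/ → illicit
pbam — violates constraint (i): syllable 1 coda /m/ has 1 consonant (> 0) → illicit
zba — violates constraint (iv): word begins with /z/ → illicit
ppa — violates constraint (ii): adjacent identical consonants /pp/ → illicit
wpu.di — σ1 onset /wp/ (2C), coda /∅/ ok; σ2 onset /d/, coda /∅/ ok → licit

ki, wpu.di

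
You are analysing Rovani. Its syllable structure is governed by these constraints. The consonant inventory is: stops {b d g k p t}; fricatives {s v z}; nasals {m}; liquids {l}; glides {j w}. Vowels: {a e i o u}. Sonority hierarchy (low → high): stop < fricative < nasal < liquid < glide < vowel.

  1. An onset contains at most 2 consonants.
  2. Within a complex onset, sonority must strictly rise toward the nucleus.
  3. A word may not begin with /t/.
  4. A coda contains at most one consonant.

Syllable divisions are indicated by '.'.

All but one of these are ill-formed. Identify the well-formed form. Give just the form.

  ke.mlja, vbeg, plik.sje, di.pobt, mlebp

ke.mlja — violates constraint 1: syllable 2 onset /mlj/ has 3 consonants (> 2) → ill-formed
vbeg — violates constraint 2: syllable 1 onset /vb/: /v/ (fricative, 2) → /b/ (stop, 1) does not rise → ill-formed
plik.sje — σ1 onset /pl/ (1→4 rises), coda /k/ ok; σ2 onset /sj/ (2→5 rises), coda /∅/ ok → well-formed
di.pobt — violates constraint 4: syllable 2 coda /bt/ has 2 consonants (> 1) → ill-formed
mlebp — violates constraint 4: syllable 1 coda /bp/ has 2 consonants (> 1) → ill-formed

plik.sje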